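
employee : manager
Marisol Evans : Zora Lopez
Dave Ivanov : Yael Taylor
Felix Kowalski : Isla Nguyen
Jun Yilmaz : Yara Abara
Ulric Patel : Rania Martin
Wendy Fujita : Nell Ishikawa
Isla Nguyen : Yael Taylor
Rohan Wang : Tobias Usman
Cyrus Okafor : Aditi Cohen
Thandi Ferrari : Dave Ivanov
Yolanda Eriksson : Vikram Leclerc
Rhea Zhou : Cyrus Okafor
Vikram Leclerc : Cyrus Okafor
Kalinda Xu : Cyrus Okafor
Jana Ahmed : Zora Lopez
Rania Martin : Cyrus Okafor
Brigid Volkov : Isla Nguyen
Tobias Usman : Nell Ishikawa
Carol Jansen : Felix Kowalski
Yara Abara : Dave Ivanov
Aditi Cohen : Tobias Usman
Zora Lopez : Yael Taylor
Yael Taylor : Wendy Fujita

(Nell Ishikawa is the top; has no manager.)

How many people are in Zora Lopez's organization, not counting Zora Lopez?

Zora Lopez directly manages Jana Ahmed, Marisol Evans. Jana Ahmed has no reports. Marisol Evans has no reports. So Zora Lopez's organization is 2 direct reports plus everyone under them: 1 + 1 = 2.

2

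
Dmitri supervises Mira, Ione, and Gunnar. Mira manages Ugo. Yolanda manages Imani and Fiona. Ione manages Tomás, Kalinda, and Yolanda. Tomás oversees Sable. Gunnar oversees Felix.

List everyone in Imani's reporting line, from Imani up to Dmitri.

Imani reports to Yolanda. Yolanda reports to Ione. Ione reports to Dmitri. Dmitri is at the top.

Imani -> Yolanda -> Ione -> Dmitri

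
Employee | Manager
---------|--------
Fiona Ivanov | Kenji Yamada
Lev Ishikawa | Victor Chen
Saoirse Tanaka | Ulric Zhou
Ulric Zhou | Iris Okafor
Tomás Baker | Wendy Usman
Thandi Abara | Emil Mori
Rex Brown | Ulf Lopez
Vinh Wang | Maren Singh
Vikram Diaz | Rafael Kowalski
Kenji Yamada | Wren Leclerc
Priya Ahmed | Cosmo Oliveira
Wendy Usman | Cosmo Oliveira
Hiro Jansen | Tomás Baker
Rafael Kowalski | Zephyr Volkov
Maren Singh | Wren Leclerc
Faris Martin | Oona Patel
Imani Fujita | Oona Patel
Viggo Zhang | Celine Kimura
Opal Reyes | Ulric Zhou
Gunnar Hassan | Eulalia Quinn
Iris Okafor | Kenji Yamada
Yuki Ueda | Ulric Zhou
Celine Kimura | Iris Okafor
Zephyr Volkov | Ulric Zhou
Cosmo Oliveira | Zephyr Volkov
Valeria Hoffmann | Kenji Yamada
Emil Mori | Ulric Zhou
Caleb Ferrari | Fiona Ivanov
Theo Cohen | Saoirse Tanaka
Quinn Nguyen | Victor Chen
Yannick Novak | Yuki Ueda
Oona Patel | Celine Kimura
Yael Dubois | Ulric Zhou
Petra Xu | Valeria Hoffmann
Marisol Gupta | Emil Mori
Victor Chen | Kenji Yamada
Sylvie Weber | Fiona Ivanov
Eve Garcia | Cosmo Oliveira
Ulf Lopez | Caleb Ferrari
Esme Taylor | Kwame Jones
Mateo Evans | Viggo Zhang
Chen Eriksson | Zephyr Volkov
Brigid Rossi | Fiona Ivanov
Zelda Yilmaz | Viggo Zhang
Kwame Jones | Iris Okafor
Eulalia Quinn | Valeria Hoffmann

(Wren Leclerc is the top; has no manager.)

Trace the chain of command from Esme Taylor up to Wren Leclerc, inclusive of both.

Esme Taylor reports to Kwame Jones. Kwame Jones reports to Iris Okafor. Iris Okafor reports to Kenji Yamada. Kenji Yamada reports to Wren Leclerc. Wren Leclerc is at the top.

Esme Taylor -> Kwame Jones -> Iris Okafor -> Kenji Yamada -> Wren Leclerc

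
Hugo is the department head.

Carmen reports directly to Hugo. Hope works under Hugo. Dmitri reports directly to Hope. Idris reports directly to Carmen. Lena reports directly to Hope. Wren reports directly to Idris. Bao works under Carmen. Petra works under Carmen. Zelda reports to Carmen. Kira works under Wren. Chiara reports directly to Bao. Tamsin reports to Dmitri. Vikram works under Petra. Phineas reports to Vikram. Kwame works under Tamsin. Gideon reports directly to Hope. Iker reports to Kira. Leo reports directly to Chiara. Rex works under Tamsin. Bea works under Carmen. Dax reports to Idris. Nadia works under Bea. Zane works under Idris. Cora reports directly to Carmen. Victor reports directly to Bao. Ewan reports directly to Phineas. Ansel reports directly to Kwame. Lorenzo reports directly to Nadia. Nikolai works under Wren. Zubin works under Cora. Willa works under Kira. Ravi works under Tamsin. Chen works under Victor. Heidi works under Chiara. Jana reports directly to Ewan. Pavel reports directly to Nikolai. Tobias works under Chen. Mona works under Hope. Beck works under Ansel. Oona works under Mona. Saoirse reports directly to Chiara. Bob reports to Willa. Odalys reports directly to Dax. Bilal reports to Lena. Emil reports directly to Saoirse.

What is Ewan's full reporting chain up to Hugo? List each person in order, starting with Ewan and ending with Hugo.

Ewan reports to Phineas. Phineas reports to Vikram. Vikram reports to Petra. Petra reports to Carmen. Carmen reports to Hugo. Hugo is at the top.

Ewan -> Phineas -> Vikram -> Petra -> Carmen -> Hugo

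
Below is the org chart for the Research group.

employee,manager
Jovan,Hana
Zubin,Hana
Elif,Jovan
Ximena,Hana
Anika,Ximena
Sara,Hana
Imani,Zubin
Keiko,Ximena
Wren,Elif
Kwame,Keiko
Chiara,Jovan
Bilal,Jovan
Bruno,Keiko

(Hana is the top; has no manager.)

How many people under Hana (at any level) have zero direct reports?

The people in Hana's organization with no one reporting to them are Sara, Bruno, Kwame, Anika, Imani, Bilal, Chiara, Wren. That is 8.

8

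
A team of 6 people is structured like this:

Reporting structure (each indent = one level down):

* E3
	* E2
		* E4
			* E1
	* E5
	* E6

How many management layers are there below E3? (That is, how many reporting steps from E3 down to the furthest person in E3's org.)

The longest chain under E3 runs E3 → E2 → E4 → E1, which is 3 levels below E3.

3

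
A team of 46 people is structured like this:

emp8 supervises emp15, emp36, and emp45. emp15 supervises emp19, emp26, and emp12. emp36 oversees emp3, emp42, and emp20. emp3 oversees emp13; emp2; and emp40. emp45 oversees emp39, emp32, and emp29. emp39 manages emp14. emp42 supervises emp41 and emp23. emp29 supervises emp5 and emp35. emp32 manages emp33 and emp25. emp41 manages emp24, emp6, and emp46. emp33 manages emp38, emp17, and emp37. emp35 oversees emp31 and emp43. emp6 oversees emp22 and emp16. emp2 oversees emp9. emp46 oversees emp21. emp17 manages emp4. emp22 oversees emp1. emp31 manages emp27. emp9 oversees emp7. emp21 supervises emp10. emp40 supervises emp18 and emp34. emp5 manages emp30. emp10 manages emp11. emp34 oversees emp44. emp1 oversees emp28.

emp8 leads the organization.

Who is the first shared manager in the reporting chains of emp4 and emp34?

emp8

emp4's chain of managers is emp17, emp33, emp32, emp45, emp8. emp34's chain of managers is emp40, emp3, emp36, emp8. The first manager that appears in both chains is emp8.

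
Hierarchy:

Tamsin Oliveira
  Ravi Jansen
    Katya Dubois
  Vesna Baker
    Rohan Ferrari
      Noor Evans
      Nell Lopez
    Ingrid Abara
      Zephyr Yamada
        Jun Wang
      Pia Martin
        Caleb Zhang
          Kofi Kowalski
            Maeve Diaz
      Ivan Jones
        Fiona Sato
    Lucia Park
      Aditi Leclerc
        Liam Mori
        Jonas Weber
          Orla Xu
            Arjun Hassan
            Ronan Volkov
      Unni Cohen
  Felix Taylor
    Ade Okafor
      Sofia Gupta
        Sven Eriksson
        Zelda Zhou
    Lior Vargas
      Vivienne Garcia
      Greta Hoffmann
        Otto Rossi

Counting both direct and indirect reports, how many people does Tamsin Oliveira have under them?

Tamsin Oliveira directly manages Ravi Jansen, Vesna Baker, Felix Taylor. Under Ravi Jansen: Katya Dubois (1). Under Vesna Baker: Lucia Park, Unni Cohen, Aditi Leclerc, Jonas Weber, Orla Xu, Ronan Volkov, Arjun Hassan, Liam Mori, Ingrid Abara, Ivan Jones, Fiona Sato, Pia Martin, Caleb Zhang, Kofi Kowalski, Maeve Diaz, Zephyr Yamada, Jun Wang, Rohan Ferrari, Nell Lopez, Noor Evans (20). Under Felix Taylor: Lior Vargas, Greta Hoffmann, Otto Rossi, Vivienne Garcia, Ade Okafor, Sofia Gupta, Zelda Zhou, Sven Eriksson (8). So Tamsin Oliveira's organization is 3 direct reports plus everyone under them: 2 + 21 + 9 = 32.

32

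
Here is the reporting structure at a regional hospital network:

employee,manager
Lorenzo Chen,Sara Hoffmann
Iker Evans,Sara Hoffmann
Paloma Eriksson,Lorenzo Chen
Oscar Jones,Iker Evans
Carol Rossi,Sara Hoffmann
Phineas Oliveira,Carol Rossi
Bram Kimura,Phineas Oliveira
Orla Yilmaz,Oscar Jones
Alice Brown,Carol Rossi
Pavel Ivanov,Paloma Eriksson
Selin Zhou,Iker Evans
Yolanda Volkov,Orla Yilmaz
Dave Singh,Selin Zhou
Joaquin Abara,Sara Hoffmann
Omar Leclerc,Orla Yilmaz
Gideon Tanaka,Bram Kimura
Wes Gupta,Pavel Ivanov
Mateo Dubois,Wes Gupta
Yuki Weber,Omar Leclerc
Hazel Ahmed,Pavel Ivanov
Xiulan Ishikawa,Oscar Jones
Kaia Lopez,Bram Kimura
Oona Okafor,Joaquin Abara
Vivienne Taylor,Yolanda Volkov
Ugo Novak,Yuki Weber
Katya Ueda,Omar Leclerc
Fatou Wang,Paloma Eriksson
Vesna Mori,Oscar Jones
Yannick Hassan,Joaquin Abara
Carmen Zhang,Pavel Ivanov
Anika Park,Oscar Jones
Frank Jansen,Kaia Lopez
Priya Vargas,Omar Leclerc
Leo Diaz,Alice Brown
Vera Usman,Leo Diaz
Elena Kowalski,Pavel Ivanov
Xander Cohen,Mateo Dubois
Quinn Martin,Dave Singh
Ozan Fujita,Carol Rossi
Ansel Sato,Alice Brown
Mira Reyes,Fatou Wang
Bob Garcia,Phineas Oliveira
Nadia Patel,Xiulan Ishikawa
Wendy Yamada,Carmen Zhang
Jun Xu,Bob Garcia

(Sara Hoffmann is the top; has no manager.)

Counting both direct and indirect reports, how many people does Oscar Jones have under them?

12

Oscar Jones directly manages Orla Yilmaz, Xiulan Ishikawa, Vesna Mori, Anika Park. Under Orla Yilmaz: Omar Leclerc, Priya Vargas, Katya Ueda, Yuki Weber, Ugo Novak, Yolanda Volkov, Vivienne Taylor (7). Under Xiulan Ishikawa: Nadia Patel (1). Vesna Mori has no reports. Anika Park has no reports. So Oscar Jones's organization is 4 direct reports plus everyone under them: 8 + 2 + 1 + 1 = 12.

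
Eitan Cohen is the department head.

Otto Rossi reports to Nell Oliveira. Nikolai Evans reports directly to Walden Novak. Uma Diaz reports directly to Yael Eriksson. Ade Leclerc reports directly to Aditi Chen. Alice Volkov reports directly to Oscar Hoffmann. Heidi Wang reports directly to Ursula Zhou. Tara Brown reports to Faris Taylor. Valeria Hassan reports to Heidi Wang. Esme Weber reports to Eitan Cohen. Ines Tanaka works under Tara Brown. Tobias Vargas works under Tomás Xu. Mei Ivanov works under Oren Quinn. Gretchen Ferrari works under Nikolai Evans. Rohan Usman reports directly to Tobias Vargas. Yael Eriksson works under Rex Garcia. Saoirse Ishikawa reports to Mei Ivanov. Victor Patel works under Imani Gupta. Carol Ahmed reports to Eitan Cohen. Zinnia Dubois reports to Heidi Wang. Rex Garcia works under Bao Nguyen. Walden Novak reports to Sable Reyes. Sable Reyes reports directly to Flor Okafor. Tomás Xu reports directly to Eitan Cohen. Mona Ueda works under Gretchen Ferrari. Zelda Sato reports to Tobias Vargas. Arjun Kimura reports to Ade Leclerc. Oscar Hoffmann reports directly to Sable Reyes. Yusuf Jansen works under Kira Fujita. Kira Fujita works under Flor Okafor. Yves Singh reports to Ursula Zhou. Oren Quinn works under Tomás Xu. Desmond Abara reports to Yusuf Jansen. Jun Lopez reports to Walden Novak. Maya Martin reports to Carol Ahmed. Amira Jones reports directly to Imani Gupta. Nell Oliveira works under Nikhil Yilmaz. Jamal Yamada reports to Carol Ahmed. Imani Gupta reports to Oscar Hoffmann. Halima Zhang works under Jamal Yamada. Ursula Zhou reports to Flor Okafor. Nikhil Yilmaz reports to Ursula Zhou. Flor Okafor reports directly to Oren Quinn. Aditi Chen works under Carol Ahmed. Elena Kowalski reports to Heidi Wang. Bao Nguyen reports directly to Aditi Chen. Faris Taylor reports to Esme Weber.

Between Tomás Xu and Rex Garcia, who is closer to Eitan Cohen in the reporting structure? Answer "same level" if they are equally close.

Tomás Xu

Tomás Xu is 1 level below Eitan Cohen; Rex Garcia is 4. Tomás Xu is higher.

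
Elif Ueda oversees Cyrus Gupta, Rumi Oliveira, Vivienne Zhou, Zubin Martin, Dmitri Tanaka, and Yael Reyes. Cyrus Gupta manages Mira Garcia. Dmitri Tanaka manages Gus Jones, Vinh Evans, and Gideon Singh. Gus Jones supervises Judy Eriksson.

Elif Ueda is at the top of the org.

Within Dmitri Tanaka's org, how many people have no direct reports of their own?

The people in Dmitri Tanaka's organization with no one reporting to them are Gideon Singh, Vinh Evans, Judy Eriksson. That is 3.

3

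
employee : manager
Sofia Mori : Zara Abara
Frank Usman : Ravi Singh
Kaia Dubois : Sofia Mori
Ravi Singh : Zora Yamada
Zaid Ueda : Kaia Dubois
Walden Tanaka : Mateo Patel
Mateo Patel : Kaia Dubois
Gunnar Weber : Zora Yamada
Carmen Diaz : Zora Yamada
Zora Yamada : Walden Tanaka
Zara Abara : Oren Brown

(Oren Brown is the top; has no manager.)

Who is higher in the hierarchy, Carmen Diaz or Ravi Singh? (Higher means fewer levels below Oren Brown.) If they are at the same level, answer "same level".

same level

Both Carmen Diaz and Ravi Singh are 7 levels below Oren Brown.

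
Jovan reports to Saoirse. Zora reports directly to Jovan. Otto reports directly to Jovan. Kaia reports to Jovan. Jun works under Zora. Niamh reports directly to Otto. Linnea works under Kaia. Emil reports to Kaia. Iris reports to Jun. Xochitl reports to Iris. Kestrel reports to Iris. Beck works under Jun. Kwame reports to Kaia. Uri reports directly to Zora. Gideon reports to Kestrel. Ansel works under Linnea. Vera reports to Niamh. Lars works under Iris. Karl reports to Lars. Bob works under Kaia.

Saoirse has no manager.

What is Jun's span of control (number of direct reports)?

Jun directly manages Iris, Beck. That is 2 direct reports.

2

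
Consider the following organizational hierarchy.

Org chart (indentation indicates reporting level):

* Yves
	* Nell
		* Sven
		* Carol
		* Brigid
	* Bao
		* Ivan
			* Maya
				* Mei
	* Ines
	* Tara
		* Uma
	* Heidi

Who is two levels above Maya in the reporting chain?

Maya reports to Ivan, and Ivan reports to Bao. So Maya's skip-level manager is Bao.

Bao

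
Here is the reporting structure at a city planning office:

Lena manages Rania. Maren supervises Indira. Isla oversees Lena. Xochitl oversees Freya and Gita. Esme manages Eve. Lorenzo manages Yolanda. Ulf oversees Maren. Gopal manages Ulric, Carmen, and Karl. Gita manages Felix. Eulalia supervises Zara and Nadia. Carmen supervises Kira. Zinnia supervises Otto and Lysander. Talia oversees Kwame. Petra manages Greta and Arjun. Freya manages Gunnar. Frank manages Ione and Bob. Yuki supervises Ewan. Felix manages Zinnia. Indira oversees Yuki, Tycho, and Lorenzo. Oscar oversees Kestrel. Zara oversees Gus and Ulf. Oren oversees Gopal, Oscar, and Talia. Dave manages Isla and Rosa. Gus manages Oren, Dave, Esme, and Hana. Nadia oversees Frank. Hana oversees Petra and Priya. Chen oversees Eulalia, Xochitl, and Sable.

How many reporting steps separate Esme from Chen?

4

Chain from Esme up to Chen: Esme → Gus → Zara → Eulalia → Chen. That is 4 steps up, so Esme is 4 levels below Chen.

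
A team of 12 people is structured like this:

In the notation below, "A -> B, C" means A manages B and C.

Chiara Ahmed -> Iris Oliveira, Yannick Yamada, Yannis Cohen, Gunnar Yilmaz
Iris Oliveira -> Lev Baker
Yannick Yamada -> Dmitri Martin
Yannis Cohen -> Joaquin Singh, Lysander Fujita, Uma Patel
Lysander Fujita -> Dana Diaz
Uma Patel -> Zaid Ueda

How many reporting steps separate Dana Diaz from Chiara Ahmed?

3

Chain from Dana Diaz up to Chiara Ahmed: Dana Diaz → Lysander Fujita → Yannis Cohen → Chiara Ahmed. That is 3 steps up, so Dana Diaz is 3 levels below Chiara Ahmed.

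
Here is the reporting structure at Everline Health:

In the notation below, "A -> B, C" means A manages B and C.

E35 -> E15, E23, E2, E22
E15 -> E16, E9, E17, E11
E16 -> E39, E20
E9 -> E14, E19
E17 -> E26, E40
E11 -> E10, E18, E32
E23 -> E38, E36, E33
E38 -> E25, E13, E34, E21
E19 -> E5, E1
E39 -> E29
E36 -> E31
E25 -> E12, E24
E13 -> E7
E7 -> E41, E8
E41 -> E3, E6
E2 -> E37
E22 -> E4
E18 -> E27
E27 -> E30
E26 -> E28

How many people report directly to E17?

2

E17 directly manages E26, E40. That is 2 direct reports.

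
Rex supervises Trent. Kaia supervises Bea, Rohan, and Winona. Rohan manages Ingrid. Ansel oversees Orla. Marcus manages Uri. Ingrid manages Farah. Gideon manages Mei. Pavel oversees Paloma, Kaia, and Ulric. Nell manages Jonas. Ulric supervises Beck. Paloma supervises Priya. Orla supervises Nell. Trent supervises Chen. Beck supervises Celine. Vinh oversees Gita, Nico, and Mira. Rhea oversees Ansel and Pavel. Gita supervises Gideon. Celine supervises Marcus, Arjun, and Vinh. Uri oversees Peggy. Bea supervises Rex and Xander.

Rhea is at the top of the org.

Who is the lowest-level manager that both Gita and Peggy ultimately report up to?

Gita's chain of managers is Vinh, Celine, Beck, Ulric, Pavel, Rhea. Peggy's chain of managers is Uri, Marcus, Celine, Beck, Ulric, Pavel, Rhea. The first manager that appears in both chains is Celine.

Celine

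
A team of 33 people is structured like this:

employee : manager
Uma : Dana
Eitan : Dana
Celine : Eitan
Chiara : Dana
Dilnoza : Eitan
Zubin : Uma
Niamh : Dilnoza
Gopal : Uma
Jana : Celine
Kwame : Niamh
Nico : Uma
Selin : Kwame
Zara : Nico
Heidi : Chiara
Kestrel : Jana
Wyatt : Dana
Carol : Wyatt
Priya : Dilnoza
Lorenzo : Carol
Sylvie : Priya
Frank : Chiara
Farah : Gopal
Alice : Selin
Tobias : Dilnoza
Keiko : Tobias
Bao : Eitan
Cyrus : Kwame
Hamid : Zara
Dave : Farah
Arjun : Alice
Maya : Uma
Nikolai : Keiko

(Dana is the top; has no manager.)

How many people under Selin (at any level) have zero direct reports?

The only person in Selin's organization with no one reporting to them is Arjun. That is 1.

1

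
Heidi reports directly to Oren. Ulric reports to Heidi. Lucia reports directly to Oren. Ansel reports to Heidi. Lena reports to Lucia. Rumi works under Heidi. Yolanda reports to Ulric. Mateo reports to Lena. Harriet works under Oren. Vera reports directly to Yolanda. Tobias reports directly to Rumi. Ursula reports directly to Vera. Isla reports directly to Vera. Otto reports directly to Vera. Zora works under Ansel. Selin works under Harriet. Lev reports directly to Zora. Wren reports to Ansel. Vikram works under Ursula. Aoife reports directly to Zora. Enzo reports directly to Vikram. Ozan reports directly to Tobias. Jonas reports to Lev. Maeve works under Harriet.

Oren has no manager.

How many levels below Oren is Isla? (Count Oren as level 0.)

Chain from Isla up to Oren: Isla → Vera → Yolanda → Ulric → Heidi → Oren. That is 5 steps up, so Isla is 5 levels below Oren.

5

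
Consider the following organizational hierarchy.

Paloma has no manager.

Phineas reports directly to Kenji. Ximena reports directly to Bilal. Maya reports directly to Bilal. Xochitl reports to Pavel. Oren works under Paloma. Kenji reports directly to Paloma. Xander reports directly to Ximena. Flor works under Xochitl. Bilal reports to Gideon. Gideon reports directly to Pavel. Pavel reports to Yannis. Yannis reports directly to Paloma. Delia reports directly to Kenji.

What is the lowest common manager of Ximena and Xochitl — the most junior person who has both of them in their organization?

Ximena's chain of managers is Bilal, Gideon, Pavel, Yannis, Paloma. Xochitl's chain of managers is Pavel, Yannis, Paloma. The first manager that appears in both chains is Pavel.

Pavel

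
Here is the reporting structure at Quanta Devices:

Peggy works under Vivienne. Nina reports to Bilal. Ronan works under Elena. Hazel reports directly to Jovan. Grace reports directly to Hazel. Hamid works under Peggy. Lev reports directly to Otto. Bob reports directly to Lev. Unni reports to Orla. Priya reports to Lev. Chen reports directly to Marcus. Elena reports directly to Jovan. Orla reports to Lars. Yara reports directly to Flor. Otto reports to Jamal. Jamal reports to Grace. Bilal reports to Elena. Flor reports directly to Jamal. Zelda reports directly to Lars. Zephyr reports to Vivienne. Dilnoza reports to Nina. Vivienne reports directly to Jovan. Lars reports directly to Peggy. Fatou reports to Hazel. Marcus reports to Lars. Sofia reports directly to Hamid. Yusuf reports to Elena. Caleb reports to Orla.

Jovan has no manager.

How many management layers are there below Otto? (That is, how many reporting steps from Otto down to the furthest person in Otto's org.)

The longest chain under Otto runs Otto → Lev → Priya, which is 2 levels below Otto.

2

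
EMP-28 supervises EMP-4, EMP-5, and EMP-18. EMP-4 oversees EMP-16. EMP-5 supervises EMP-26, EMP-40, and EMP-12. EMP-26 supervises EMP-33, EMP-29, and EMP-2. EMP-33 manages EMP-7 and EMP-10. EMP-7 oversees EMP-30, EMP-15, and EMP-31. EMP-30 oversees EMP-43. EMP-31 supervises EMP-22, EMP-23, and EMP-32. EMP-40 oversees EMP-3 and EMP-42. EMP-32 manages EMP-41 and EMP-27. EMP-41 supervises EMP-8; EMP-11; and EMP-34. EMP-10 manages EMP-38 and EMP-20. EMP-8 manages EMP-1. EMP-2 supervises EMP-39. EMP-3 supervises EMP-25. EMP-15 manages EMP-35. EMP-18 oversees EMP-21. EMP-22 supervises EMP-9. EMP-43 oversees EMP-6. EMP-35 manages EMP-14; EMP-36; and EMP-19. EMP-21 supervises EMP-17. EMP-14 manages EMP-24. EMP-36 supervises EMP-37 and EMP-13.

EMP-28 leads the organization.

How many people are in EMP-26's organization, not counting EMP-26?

30

EMP-26 directly manages EMP-33, EMP-29, EMP-2. Under EMP-33: EMP-10, EMP-20, EMP-38, EMP-7, EMP-15, EMP-35, EMP-19, EMP-36, EMP-13, EMP-37, EMP-14, EMP-24, EMP-31, EMP-23, EMP-22, EMP-9, EMP-32, EMP-27, EMP-41, EMP-34, EMP-11, EMP-8, EMP-1, EMP-30, EMP-43, EMP-6 (26). EMP-29 has no reports. Under EMP-2: EMP-39 (1). So EMP-26's organization is 3 direct reports plus everyone under them: 27 + 1 + 2 = 30.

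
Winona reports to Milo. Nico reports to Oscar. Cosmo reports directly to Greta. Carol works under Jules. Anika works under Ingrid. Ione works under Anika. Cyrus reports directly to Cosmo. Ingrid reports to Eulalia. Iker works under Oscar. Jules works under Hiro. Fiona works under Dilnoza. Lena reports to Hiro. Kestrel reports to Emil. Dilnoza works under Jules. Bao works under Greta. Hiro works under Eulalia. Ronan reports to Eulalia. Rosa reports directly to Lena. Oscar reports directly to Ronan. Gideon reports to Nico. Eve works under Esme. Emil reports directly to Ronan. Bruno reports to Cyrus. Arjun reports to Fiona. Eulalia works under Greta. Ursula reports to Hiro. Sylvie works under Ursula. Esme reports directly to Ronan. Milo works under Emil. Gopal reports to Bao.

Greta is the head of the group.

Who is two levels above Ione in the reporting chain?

Ione reports to Anika, and Anika reports to Ingrid. So Ione's skip-level manager is Ingrid.

Ingrid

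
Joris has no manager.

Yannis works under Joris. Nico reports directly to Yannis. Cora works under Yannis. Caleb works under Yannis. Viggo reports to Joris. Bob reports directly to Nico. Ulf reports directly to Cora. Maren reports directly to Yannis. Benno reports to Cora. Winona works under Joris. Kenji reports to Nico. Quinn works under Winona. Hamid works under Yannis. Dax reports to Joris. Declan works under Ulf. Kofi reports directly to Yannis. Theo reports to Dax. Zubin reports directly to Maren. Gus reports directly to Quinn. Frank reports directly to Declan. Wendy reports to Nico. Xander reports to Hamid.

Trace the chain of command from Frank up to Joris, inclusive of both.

Frank reports to Declan. Declan reports to Ulf. Ulf reports to Cora. Cora reports to Yannis. Yannis reports to Joris. Joris is at the top.

Frank -> Declan -> Ulf -> Cora -> Yannis -> Joris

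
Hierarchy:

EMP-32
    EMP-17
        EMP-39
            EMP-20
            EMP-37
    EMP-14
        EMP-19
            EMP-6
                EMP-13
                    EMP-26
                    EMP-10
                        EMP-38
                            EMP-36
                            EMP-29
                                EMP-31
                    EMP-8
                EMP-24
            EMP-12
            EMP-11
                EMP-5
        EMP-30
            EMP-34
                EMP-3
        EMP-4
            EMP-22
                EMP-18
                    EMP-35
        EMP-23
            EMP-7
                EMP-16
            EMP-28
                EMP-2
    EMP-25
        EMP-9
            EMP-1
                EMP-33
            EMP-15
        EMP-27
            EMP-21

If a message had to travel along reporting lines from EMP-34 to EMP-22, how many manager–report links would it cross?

EMP-34 is 2 levels below EMP-14, and EMP-22 is 2 levels below EMP-14 (their lowest common manager). The shortest path runs up from EMP-34 to EMP-14 and back down to EMP-22: 2 + 2 = 4 links.

4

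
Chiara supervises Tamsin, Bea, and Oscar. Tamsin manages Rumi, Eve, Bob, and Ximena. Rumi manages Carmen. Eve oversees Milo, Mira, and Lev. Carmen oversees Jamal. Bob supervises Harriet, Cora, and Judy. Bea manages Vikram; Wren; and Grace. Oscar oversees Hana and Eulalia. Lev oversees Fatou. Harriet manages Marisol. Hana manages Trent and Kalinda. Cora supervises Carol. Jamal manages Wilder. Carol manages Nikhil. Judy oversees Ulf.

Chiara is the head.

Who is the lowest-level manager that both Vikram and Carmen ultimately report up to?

Chiara

Vikram's chain of managers is Bea, Chiara. Carmen's chain of managers is Rumi, Tamsin, Chiara. The first manager that appears in both chains is Chiara.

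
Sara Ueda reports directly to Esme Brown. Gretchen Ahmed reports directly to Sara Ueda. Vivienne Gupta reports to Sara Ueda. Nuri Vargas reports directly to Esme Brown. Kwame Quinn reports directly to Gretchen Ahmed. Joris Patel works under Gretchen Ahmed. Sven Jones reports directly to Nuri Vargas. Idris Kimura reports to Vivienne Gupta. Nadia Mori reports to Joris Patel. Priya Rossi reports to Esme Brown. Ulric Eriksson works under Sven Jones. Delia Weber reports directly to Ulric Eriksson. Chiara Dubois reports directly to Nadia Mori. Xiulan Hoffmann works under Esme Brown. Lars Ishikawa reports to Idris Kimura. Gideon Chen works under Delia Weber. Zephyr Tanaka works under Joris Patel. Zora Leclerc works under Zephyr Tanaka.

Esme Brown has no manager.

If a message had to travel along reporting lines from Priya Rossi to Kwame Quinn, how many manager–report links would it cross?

Priya Rossi is 1 level below Esme Brown, and Kwame Quinn is 3 levels below Esme Brown (their lowest common manager). The shortest path runs up from Priya Rossi to Esme Brown and back down to Kwame Quinn: 1 + 3 = 4 links.

4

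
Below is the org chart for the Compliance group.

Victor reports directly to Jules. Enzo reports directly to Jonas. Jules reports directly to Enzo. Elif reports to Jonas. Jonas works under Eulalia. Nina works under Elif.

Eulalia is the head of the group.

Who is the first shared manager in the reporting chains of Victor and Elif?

Victor's chain of managers is Jules, Enzo, Jonas, Eulalia. Elif's chain of managers is Jonas, Eulalia. The first manager that appears in both chains is Jonas.

Jonas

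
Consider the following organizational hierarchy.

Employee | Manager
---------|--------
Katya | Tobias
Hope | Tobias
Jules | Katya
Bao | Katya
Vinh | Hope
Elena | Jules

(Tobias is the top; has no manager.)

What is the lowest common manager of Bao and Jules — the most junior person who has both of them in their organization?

Bao's chain of managers is Katya, Tobias. Jules's chain of managers is Katya, Tobias. The first manager that appears in both chains is Katya.

Katya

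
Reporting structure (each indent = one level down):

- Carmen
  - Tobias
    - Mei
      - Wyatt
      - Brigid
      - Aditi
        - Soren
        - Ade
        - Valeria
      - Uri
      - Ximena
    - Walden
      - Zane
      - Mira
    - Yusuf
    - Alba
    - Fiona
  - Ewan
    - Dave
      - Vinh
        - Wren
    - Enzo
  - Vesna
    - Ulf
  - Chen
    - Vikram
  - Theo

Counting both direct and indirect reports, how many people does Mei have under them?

8

Mei directly manages Wyatt, Brigid, Aditi, Uri, Ximena. Wyatt has no reports. Brigid has no reports. Under Aditi: Valeria, Ade, Soren (3). Uri has no reports. Ximena has no reports. So Mei's organization is 5 direct reports plus everyone under them: 1 + 1 + 4 + 1 + 1 = 8.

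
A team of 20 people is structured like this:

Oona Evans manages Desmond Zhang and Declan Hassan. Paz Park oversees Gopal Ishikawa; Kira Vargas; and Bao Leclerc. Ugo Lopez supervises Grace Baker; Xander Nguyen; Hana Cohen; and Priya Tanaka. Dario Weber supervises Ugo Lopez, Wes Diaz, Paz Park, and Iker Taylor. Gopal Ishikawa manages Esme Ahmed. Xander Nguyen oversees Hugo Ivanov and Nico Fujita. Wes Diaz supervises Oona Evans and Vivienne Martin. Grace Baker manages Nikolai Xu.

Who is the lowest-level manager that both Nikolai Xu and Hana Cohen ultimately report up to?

Ugo Lopez

Nikolai Xu's chain of managers is Grace Baker, Ugo Lopez, Dario Weber. Hana Cohen's chain of managers is Ugo Lopez, Dario Weber. The first manager that appears in both chains is Ugo Lopez.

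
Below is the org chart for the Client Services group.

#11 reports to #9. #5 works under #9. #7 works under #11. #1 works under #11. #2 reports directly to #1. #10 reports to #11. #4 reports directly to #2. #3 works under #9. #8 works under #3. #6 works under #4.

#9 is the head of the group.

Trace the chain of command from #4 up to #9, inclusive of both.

#4 -> #2 -> #1 -> #11 -> #9

#4 reports to #2. #2 reports to #1. #1 reports to #11. #11 reports to #9. #9 is at the top.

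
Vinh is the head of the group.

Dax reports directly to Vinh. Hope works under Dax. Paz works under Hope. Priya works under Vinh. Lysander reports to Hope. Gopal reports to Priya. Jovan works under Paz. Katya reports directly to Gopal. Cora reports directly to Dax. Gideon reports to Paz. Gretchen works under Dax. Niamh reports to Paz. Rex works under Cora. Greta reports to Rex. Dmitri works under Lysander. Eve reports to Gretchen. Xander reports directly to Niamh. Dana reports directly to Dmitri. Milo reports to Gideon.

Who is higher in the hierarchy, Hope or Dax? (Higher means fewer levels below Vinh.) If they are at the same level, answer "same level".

Hope is 2 levels below Vinh; Dax is 1. Dax is higher.

Dax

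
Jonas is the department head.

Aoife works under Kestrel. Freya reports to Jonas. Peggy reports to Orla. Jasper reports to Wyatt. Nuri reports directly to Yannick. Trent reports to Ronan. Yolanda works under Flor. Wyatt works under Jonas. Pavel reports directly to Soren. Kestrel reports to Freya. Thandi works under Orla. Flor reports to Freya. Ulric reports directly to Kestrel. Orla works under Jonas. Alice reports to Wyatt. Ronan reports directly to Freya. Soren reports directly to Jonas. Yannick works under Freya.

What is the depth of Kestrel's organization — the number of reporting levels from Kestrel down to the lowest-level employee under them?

The longest chain under Kestrel runs Kestrel → Aoife, which is 1 level below Kestrel.

1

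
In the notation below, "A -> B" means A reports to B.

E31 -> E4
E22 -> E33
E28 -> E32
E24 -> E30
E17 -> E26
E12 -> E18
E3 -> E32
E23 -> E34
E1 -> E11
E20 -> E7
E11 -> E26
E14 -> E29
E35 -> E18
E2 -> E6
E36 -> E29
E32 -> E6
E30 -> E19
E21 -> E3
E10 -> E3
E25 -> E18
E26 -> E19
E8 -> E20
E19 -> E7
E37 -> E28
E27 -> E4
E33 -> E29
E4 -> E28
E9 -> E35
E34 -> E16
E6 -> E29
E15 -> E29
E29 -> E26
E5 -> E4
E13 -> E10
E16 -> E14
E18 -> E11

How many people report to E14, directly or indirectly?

3

E14 directly manages E16. Under E16: E34, E23 (2). That's 3 in total.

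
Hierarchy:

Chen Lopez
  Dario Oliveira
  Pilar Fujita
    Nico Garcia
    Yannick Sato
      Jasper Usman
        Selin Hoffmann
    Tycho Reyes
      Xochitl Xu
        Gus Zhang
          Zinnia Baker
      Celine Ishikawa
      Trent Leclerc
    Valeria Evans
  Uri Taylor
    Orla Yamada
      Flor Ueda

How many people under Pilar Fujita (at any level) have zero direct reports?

The people in Pilar Fujita's organization with no one reporting to them are Valeria Evans, Trent Leclerc, Celine Ishikawa, Zinnia Baker, Selin Hoffmann, Nico Garcia. That is 6.

6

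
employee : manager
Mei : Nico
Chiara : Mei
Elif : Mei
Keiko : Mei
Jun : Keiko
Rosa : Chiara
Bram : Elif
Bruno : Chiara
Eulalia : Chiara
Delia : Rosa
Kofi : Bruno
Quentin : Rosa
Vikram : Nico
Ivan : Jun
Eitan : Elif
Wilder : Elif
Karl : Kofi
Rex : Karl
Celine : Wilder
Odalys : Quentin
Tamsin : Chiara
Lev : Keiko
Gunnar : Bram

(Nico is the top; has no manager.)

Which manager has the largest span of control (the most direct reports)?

Direct-report counts: Nico has 2; Mei has 3; Keiko has 2; Jun has 1; Elif has 3; Wilder has 1; Bram has 1; Chiara has 4; Bruno has 1; Kofi has 1; Karl has 1; Rosa has 2; Quentin has 1. The largest is 4, held by Chiara.

Chiara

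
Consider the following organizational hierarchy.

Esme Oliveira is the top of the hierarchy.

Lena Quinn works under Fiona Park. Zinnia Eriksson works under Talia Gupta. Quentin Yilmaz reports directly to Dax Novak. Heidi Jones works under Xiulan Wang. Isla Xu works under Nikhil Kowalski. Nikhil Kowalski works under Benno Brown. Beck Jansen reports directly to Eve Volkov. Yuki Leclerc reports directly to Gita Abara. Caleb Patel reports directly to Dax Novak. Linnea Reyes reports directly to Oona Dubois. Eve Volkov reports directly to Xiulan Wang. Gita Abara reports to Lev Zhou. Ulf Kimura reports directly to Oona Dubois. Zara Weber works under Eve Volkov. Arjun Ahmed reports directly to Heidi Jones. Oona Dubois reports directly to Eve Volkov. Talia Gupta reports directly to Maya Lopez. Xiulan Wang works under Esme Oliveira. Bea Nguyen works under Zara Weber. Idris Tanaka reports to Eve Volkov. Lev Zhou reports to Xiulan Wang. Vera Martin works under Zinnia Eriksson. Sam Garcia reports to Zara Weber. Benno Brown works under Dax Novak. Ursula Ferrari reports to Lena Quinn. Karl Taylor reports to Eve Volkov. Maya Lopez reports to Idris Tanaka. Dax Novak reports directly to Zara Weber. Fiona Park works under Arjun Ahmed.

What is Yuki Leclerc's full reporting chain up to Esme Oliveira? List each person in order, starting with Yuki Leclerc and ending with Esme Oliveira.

Yuki Leclerc -> Gita Abara -> Lev Zhou -> Xiulan Wang -> Esme Oliveira

Yuki Leclerc reports to Gita Abara. Gita Abara reports to Lev Zhou. Lev Zhou reports to Xiulan Wang. Xiulan Wang reports to Esme Oliveira. Esme Oliveira is at the top.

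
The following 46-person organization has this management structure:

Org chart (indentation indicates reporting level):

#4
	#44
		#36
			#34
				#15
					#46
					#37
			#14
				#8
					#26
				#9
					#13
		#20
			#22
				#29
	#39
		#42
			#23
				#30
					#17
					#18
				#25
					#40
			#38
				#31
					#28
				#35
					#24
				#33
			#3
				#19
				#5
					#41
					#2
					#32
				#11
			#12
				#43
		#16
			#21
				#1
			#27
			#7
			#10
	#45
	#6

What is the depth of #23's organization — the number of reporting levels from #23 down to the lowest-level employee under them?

2

The longest chain under #23 runs #23 → #25 → #40, which is 2 levels below #23.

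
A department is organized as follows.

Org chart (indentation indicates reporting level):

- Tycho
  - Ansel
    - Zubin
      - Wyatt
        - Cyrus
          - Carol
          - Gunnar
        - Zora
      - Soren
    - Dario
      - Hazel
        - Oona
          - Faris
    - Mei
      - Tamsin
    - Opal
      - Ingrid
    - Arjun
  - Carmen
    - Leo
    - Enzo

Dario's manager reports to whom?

Dario reports to Ansel, and Ansel reports to Tycho. So Dario's skip-level manager is Tycho.

Tycho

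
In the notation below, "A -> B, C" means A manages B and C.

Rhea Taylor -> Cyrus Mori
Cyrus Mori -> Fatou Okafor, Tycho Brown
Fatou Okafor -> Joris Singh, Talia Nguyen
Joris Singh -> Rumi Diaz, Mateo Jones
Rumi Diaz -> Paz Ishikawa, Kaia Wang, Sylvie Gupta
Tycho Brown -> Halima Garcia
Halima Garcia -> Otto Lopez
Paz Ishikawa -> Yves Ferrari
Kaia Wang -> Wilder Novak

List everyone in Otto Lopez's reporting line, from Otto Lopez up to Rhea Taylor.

Otto Lopez reports to Halima Garcia. Halima Garcia reports to Tycho Brown. Tycho Brown reports to Cyrus Mori. Cyrus Mori reports to Rhea Taylor. Rhea Taylor is at the top.

Otto Lopez -> Halima Garcia -> Tycho Brown -> Cyrus Mori -> Rhea Taylor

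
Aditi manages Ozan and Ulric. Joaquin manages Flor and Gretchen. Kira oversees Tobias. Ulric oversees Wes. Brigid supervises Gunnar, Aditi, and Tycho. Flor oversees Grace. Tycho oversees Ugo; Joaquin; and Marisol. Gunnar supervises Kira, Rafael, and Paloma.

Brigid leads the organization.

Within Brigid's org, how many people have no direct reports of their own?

9

The people in Brigid's organization with no one reporting to them are Marisol, Ugo, Gretchen, Grace, Wes, Ozan, Paloma, Rafael, Tobias. That is 9.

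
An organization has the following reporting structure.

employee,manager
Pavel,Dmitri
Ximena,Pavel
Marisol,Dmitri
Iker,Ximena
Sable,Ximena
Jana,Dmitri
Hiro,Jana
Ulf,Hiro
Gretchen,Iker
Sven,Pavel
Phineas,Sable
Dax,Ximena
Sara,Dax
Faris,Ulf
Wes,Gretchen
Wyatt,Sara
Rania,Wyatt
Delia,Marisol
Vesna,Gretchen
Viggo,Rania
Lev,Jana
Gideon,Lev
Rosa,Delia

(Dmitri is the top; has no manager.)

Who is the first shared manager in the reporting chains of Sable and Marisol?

Sable's chain of managers is Ximena, Pavel, Dmitri. Marisol's chain of managers is Dmitri. The first manager that appears in both chains is Dmitri.

Dmitri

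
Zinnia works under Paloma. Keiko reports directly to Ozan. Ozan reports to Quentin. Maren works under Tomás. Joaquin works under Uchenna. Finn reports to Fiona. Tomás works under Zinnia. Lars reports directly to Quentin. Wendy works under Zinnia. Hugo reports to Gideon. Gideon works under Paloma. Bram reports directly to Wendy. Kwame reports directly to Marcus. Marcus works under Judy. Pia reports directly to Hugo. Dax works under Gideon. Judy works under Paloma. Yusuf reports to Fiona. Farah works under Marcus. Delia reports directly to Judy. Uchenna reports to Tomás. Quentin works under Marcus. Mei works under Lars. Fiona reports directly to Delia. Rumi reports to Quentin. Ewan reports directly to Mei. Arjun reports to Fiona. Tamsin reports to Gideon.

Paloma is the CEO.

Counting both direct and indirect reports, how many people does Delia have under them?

4

Delia directly manages Fiona. Under Fiona: Yusuf, Arjun, Finn (3). That's 4 in total.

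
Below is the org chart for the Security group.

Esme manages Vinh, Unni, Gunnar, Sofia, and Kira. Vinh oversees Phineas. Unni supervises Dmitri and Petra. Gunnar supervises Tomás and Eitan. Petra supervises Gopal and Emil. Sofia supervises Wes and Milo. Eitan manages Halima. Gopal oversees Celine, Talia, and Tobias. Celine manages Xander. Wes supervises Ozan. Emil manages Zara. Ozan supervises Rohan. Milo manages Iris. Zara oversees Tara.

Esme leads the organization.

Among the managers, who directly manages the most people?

Direct-report counts: Esme has 5; Sofia has 2; Milo has 1; Wes has 1; Ozan has 1; Gunnar has 2; Eitan has 1; Unni has 2; Petra has 2; Emil has 1; Zara has 1; Gopal has 3; Celine has 1; Vinh has 1. The largest is 5, held by Esme.

Esme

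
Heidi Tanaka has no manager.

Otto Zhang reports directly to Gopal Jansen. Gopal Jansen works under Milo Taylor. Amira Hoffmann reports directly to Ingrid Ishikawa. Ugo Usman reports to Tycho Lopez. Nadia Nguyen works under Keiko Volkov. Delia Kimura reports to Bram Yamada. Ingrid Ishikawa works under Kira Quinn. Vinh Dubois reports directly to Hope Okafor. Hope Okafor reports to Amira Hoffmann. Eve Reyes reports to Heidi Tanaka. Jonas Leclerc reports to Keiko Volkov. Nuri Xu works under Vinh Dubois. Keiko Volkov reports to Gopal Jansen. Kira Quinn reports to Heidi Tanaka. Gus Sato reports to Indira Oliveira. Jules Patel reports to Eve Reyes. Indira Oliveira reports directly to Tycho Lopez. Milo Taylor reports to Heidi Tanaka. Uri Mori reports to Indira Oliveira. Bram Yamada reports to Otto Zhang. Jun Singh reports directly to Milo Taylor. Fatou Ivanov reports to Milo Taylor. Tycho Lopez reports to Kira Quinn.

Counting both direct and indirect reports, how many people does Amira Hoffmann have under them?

Amira Hoffmann directly manages Hope Okafor. Under Hope Okafor: Vinh Dubois, Nuri Xu (2). That's 3 in total.

3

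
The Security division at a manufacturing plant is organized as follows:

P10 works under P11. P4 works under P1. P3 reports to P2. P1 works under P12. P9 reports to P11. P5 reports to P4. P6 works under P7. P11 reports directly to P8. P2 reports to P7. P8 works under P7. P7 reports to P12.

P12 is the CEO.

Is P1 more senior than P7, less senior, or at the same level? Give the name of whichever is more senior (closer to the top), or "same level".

same level

Both P1 and P7 are 1 level below P12.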